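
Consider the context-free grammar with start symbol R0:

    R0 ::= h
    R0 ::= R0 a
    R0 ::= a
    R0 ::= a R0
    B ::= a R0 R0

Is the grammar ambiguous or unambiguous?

Witness: a a

Derivation 1: R0 ⇒ R0 a ⇒ a a
Derivation 2: R0 ⇒ a R0 ⇒ a a

Two distinct leftmost derivations for the same string.

Ambiguous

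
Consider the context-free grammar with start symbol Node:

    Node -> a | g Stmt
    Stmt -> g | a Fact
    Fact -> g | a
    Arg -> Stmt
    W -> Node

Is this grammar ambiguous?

Only Node, Stmt, Fact are reachable from Node; ignoring the rest: Each reachable nonterminal has at most one production per leading terminal, and all productions are right-linear; the derivation is determined token-by-token.

Unambiguous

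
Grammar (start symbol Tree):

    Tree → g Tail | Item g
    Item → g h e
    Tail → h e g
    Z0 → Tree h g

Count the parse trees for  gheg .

Parse trees for gheg:
  [Tree g [Tail h e g]]
  [Tree [Item g h e] g]

2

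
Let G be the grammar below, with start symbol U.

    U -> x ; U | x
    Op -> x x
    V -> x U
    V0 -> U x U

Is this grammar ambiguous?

(Op, V, V0 are unreachable from U, so their rules don't affect L(U).) The reachable grammar is A → atom sep A | atom. Each atom is followed by either the separator (recurse) or end-of-string (stop) — no choice point.

Unambiguous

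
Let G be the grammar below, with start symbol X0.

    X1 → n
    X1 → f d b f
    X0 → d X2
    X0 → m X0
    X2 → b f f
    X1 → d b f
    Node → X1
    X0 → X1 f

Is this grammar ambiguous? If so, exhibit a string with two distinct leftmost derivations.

Ambiguous

Witness: d b f f

Derivation 1: X0 ⇒ d X2 ⇒ d b f f
Derivation 2: X0 ⇒ X1 f ⇒ d b f f

Two distinct leftmost derivations for the same string.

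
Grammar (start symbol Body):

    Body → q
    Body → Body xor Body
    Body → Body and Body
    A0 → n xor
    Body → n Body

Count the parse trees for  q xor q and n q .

Parse trees for q xor q and n q:
  [Body [Body q] xor [Body [Body q] and [Body n [Body q]]]]
  [Body [Body [Body q] xor [Body q]] and [Body n [Body q]]]

2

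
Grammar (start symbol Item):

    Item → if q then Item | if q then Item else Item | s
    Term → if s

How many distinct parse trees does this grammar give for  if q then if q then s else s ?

Parse trees for if q then if q then s else s:
  [Item if q then [Item if q then [Item s] else [Item s]]]
  [Item if q then [Item if q then [Item s]] else [Item s]]

2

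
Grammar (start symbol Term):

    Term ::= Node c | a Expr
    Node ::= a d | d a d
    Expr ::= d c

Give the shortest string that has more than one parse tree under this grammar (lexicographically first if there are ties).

length 3: a d c has 2 parse trees

Two derivations of a d c:
  Term ⇒ Node c ⇒ a d c
  Term ⇒ a Expr ⇒ a d c

a d c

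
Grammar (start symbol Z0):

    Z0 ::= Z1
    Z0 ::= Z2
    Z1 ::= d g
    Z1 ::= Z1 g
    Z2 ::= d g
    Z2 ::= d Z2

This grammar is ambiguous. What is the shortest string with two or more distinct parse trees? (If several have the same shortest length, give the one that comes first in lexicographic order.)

length 2: d g has 2 parse trees

Two derivations of d g:
  Z0 ⇒ Z1 ⇒ d g
  Z0 ⇒ Z2 ⇒ d g

d g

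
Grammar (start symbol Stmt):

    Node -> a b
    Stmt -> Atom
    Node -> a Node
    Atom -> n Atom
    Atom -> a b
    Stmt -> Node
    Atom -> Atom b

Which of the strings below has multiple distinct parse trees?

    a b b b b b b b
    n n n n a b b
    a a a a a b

a b b b b b b b: 1 tree
n n n n a b b: 5 trees
a a a a a b: 1 tree

n n n n a b b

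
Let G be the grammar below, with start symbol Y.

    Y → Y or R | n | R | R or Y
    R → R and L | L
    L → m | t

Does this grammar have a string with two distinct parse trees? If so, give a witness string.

Witness: m or m

Derivation 1: Y ⇒ Y or R ⇒ R or R ⇒ L or R ⇒ m or R ⇒ m or L ⇒ m or m
Derivation 2: Y ⇒ R or Y ⇒ L or Y ⇒ m or Y ⇒ m or R ⇒ m or L ⇒ m or m

Two distinct leftmost derivations for the same string.

Ambiguous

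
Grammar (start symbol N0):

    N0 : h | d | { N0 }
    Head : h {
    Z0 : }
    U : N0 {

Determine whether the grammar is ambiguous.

Unambiguous

(Head, Z0, U are unreachable from N0, so their rules don't affect L(N0).) L(N0) is { openⁿ atom closeⁿ : n ≥ 0 }. The bracket depth fixes n, and the derivation is forced at every step.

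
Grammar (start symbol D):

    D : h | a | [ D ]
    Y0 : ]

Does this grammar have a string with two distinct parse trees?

Unambiguous

(Y0 is unreachable from D, so its rules don't affect L(D).) Each string is a nest of matched brackets around a single atom. An opening bracket forces the recursive rule; an atom forces the base rule.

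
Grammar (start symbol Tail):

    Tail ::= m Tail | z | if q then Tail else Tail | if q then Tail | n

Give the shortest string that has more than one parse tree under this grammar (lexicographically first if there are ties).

if q then if q then n else n

length 1: no string has ≥2 trees
length 2: no string has ≥2 trees
length 3: no string has ≥2 trees
length 4: no string has ≥2 trees
length 5: no string has ≥2 trees
length 6: no string has ≥2 trees
length 7: no string has ≥2 trees
length 8: no string has ≥2 trees
length 9: if q then if q then n else n has 2 parse trees

Two derivations of if q then if q then n else n:
  Tail ⇒ if q then Tail else Tail ⇒ if q then if q then Tail else Tail ⇒ if q then if q then n else Tail ⇒ if q then if q then n else n
  Tail ⇒ if q then Tail ⇒ if q then if q then Tail else Tail ⇒ if q then if q then n else Tail ⇒ if q then if q then n else n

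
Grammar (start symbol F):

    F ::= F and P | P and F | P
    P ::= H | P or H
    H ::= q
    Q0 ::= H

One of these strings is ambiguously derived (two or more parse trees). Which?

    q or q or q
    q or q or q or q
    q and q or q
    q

q and q or q

q or q or q: 1 tree
q or q or q or q: 1 tree
q and q or q: 2 trees
q: 1 tree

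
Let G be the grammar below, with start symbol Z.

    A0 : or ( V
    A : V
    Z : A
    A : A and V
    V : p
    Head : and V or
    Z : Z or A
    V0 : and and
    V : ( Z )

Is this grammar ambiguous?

Unambiguous

Only Z, A, V are reachable from Z; ignoring the rest: Z → Z or A | A  ;  A → A and V | V  — a left-associative chain with V at the bottom. Each string factors uniquely by precedence.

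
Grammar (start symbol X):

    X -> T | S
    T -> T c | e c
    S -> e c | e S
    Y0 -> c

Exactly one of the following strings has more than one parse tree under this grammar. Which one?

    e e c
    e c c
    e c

e c

e e c: 1 tree
e c c: 1 tree
e c: 2 trees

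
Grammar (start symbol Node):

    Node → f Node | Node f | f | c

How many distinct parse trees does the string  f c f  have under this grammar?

2

Parse trees for f c f:
  [Node f [Node [Node c] f]]
  [Node [Node f [Node c]] f]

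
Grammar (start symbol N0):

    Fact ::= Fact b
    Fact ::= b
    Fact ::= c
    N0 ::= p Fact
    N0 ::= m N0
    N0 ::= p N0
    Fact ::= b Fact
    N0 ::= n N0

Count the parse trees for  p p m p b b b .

4

Parse trees for p p m p b b b:
  [N0 p [N0 p [N0 m [N0 p [Fact [Fact [Fact b] b] b]]]]]
  [N0 p [N0 p [N0 m [N0 p [Fact [Fact b [Fact b]] b]]]]]
  [N0 p [N0 p [N0 m [N0 p [Fact b [Fact [Fact b] b]]]]]]
  [N0 p [N0 p [N0 m [N0 p [Fact b [Fact b [Fact b]]]]]]]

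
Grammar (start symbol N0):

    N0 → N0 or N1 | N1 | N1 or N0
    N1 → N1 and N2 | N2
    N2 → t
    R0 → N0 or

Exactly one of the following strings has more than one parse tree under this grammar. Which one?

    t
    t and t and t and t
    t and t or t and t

t and t or t and t

t: 1 tree
t and t and t and t: 1 tree
t and t or t and t: 2 trees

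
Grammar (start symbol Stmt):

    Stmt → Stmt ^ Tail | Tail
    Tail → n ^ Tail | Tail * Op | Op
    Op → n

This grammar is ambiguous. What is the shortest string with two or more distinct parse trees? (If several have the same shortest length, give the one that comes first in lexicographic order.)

n ^ n

length 1: no string has ≥2 trees
length 3: n ^ n has 2 parse trees

Two derivations of n ^ n:
  Stmt ⇒ Stmt ^ Tail ⇒ Tail ^ Tail ⇒ Op ^ Tail ⇒ n ^ Tail ⇒ n ^ Op ⇒ n ^ n
  Stmt ⇒ Tail ⇒ n ^ Tail ⇒ n ^ Op ⇒ n ^ n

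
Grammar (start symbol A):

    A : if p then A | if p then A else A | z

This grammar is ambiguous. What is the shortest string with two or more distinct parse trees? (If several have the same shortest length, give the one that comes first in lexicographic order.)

length 1: no string has ≥2 trees
length 4: no string has ≥2 trees
length 6: no string has ≥2 trees
length 7: no string has ≥2 trees
length 9: if p then if p then z else z has 2 parse trees

Two derivations of if p then if p then z else z:
  A ⇒ if p then A ⇒ if p then if p then A else A ⇒ if p then if p then z else A ⇒ if p then if p then z else z
  A ⇒ if p then A else A ⇒ if p then if p then A else A ⇒ if p then if p then z else A ⇒ if p then if p then z else z

if p then if p then z else z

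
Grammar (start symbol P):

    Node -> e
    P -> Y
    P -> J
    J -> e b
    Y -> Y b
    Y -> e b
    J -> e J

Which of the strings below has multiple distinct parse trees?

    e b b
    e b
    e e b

e b b: 1 tree
e b: 2 trees
e e b: 1 tree

e b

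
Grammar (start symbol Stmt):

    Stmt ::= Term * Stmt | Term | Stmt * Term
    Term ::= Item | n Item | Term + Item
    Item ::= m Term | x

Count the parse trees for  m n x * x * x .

Parse trees for m n x * x * x:
  [Stmt [Term [Item m [Term n [Item x]]]] * [Stmt [Term [Item x]] * [Stmt [Term [Item x]]]]]
  [Stmt [Term [Item m [Term n [Item x]]]] * [Stmt [Stmt [Term [Item x]]] * [Term [Item x]]]]
  [Stmt [Stmt [Term [Item m [Term n [Item x]]]] * [Stmt [Term [Item x]]]] * [Term [Item x]]]
  [Stmt [Stmt [Stmt [Term [Item m [Term n [Item x]]]]] * [Term [Item x]]] * [Term [Item x]]]

4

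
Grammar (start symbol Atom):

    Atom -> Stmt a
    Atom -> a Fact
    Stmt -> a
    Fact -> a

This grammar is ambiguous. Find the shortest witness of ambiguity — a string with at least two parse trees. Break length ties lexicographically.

a a

length 2: a a has 2 parse trees

Two derivations of a a:
  Atom ⇒ Stmt a ⇒ a a
  Atom ⇒ a Fact ⇒ a a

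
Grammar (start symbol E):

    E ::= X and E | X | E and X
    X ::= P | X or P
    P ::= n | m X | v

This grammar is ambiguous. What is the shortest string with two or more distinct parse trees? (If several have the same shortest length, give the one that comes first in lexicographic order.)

length 1: no string has ≥2 trees
length 2: no string has ≥2 trees
length 3: n and n has 2 parse trees

Two derivations of n and n:
  E ⇒ X and E ⇒ P and E ⇒ n and E ⇒ n and X ⇒ n and P ⇒ n and n
  E ⇒ E and X ⇒ X and X ⇒ P and X ⇒ n and X ⇒ n and P ⇒ n and n

n and n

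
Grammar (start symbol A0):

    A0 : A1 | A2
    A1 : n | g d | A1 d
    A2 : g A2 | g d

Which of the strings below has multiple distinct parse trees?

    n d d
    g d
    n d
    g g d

n d d: 1 tree
g d: 2 trees
n d: 1 tree
g g d: 1 tree

g d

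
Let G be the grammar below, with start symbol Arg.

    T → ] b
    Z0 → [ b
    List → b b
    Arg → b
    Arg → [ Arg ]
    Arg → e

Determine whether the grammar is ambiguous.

Only Arg is reachable from Arg; ignoring the rest: L(Arg) is { openⁿ atom closeⁿ : n ≥ 0 }. The bracket depth fixes n, and the derivation is forced at every step.

Unambiguous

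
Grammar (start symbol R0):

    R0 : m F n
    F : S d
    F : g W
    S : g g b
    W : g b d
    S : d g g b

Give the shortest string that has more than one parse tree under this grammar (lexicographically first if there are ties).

length 6: m g g b d n has 2 parse trees

Two derivations of m g g b d n:
  R0 ⇒ m F n ⇒ m S d n ⇒ m g g b d n
  R0 ⇒ m F n ⇒ m g W n ⇒ m g g b d n

m g g b d n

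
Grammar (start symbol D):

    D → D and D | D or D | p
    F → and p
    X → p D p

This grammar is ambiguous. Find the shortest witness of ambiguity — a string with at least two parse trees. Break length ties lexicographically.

p and p and p

length 1: no string has ≥2 trees
length 3: no string has ≥2 trees
length 5: p and p and p has 2 parse trees

Two derivations of p and p and p:
  D ⇒ D and D ⇒ D and D and D ⇒ p and D and D ⇒ p and p and D ⇒ p and p and p
  D ⇒ D and D ⇒ p and D ⇒ p and D and D ⇒ p and p and D ⇒ p and p and p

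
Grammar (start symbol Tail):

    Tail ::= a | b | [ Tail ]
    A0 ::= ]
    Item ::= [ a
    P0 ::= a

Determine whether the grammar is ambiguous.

Unambiguous

Only Tail is reachable from Tail; ignoring the rest: L(Tail) is { openⁿ atom closeⁿ : n ≥ 0 }. The bracket depth fixes n, and the derivation is forced at every step.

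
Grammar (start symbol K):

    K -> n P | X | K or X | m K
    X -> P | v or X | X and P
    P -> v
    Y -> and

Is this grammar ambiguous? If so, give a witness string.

Witness: v or v

Derivation 1: K ⇒ X ⇒ v or X ⇒ v or P ⇒ v or v
Derivation 2: K ⇒ K or X ⇒ X or X ⇒ P or X ⇒ v or X ⇒ v or P ⇒ v or v

Two distinct leftmost derivations for the same string.

Ambiguous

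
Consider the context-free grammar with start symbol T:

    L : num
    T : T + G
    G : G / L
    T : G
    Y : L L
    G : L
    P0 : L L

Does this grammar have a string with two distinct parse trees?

Unambiguous

Only T, G, L are reachable from T; ignoring the rest: The grammar is stratified — T handles '+' (left-recursive), G handles '/', L atoms. Each operator has a fixed associativity and precedence level, so every string has one parse.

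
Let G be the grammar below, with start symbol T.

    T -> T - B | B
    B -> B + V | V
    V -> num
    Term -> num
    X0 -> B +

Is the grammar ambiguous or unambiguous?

Only T, B, V are reachable from T; ignoring the rest: The grammar is stratified — T handles '-' (left-recursive), B handles '+', V atoms. Each operator has a fixed associativity and precedence level, so every string has one parse.

Unambiguous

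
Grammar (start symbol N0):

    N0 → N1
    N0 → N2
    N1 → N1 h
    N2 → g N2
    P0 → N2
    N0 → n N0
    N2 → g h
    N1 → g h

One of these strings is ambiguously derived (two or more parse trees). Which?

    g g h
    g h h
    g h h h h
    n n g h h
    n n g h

g g h: 1 tree
g h h: 1 tree
g h h h h: 1 tree
n n g h h: 1 tree
n n g h: 2 trees

n n g h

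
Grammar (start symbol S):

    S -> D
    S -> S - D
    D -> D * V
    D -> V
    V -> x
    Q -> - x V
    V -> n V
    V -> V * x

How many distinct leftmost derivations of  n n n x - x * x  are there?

Parse trees for n n n x - x * x:
  [S [S [D [V n [V n [V n [V x]]]]]] - [D [D [V x]] * [V x]]]
  [S [S [D [V n [V n [V n [V x]]]]]] - [D [V [V x] * x]]]

2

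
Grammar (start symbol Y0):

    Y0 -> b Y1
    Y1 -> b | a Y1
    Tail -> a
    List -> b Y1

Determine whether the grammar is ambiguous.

Unambiguous

Only Y0, Y1 are reachable from Y0; ignoring the rest: Each reachable nonterminal has at most one production per leading terminal, and all productions are right-linear; the derivation is determined token-by-token.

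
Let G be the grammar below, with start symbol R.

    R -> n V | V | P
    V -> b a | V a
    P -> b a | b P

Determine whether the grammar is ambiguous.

Ambiguous

Witness: b a

Derivation 1: R ⇒ V ⇒ b a
Derivation 2: R ⇒ P ⇒ b a

Two distinct leftmost derivations for the same string.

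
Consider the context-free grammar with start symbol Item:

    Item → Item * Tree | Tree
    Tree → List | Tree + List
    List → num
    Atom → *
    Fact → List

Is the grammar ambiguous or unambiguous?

Unambiguous

(Atom, Fact are unreachable from Item, so their rules don't affect L(Item).) This is a standard precedence ladder (Item over Tree over List), with each level left-recursive on its own operator ('*' at Item, '+' at Tree). That structure is LR(1), hence unambiguous.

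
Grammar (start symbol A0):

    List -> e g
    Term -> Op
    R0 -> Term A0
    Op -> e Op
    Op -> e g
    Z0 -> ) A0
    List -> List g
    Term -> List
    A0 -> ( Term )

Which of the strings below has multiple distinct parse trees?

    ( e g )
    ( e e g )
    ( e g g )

( e g )

( e g ): 2 trees
( e e g ): 1 tree
( e g g ): 1 tree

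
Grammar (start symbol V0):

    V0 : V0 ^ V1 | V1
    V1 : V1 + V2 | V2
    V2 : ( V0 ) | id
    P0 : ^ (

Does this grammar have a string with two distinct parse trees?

(P0 is unreachable from V0, so its rules don't affect L(V0).) The grammar is stratified — V0 handles '^' (left-recursive), V1 handles '+', V2 atoms. Each operator has a fixed associativity and precedence level, so every string has one parse.

Unambiguous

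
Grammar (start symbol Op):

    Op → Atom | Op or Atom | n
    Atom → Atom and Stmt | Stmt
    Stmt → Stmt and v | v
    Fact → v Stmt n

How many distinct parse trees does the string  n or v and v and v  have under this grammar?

4

Parse trees for n or v and v and v:
  [Op [Op n] or [Atom [Atom [Stmt v]] and [Stmt [Stmt v] and v]]]
  [Op [Op n] or [Atom [Atom [Atom [Stmt v]] and [Stmt v]] and [Stmt v]]]
  [Op [Op n] or [Atom [Atom [Stmt [Stmt v] and v]] and [Stmt v]]]
  [Op [Op n] or [Atom [Stmt [Stmt [Stmt v] and v] and v]]]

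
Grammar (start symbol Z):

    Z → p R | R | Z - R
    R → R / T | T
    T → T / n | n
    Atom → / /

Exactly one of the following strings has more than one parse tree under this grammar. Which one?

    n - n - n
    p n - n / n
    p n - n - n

n - n - n: 1 tree
p n - n / n: 2 trees
p n - n - n: 1 tree

p n - n / n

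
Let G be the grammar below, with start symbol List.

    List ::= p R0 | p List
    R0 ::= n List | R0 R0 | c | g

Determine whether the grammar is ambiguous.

Ambiguous

Witness: p c c c

Derivation 1: List ⇒ p R0 ⇒ p R0 R0 ⇒ p R0 R0 R0 ⇒ p c R0 R0 ⇒ p c c R0 ⇒ p c c c
Derivation 2: List ⇒ p R0 ⇒ p R0 R0 ⇒ p c R0 ⇒ p c R0 R0 ⇒ p c c R0 ⇒ p c c c

Two distinct leftmost derivations for the same string.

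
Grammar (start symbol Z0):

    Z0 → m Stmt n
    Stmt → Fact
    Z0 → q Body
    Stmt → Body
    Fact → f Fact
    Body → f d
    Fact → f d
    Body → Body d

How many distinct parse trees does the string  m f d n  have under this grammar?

Parse trees for m f d n:
  [Z0 m [Stmt [Fact f d]] n]
  [Z0 m [Stmt [Body f d]] n]

2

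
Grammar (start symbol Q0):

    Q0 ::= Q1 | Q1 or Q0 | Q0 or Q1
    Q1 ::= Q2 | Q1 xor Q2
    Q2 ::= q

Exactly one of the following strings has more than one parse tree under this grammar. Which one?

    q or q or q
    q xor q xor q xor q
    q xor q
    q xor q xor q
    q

q or q or q: 4 trees
q xor q xor q xor q: 1 tree
q xor q: 1 tree
q xor q xor q: 1 tree
q: 1 tree

q or q or q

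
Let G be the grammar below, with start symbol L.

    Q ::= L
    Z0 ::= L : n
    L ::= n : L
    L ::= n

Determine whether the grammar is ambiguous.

Unambiguous

(Q, Z0 are unreachable from L, so their rules don't affect L(L).) The reachable grammar is A → atom sep A | atom. Each atom is followed by either the separator (recurse) or end-of-string (stop) — no choice point.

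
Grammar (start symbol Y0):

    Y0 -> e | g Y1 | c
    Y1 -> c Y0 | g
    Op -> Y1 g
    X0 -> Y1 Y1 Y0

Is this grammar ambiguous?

Only Y0, Y1 are reachable from Y0; ignoring the rest: Each reachable nonterminal has at most one production per leading terminal, and all productions are right-linear; the derivation is determined token-by-token.

Unambiguous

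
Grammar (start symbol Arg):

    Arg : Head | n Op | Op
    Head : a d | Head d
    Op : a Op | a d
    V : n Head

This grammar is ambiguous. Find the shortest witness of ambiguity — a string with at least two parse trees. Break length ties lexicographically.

a d

length 2: a d has 2 parse trees

Two derivations of a d:
  Arg ⇒ Head ⇒ a d
  Arg ⇒ Op ⇒ a d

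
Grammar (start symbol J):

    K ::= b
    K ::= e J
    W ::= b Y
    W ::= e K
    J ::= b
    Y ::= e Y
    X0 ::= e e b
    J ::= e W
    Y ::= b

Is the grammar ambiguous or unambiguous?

(X0 is unreachable from J, so its rules don't affect L(J).) Restricted to the reachable nonterminals, every rule has the form A → t or A → t B, and no two rules for the same A share a first terminal. The grammar encodes a DFA — one run per string.

Unambiguous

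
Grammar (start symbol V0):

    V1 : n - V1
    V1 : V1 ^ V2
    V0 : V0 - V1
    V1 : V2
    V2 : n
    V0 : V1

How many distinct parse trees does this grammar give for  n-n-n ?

Parse trees for n-n-n:
  [V0 [V0 [V1 [V2 n]]] - [V1 n - [V1 [V2 n]]]]
  [V0 [V0 [V0 [V1 [V2 n]]] - [V1 [V2 n]]] - [V1 [V2 n]]]
  [V0 [V0 [V1 n - [V1 [V2 n]]]] - [V1 [V2 n]]]
  [V0 [V1 n - [V1 n - [V1 [V2 n]]]]]

4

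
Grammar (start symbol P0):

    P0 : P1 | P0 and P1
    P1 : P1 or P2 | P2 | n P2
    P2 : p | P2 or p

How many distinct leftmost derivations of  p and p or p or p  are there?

Parse trees for p and p or p or p:
  [P0 [P0 [P1 [P2 p]]] and [P1 [P1 [P2 p]] or [P2 [P2 p] or p]]]
  [P0 [P0 [P1 [P2 p]]] and [P1 [P1 [P1 [P2 p]] or [P2 p]] or [P2 p]]]
  [P0 [P0 [P1 [P2 p]]] and [P1 [P1 [P2 [P2 p] or p]] or [P2 p]]]
  [P0 [P0 [P1 [P2 p]]] and [P1 [P2 [P2 [P2 p] or p] or p]]]

4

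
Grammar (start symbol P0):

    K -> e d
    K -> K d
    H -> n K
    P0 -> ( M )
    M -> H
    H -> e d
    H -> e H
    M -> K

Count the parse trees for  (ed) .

Parse trees for (ed):
  [P0 ( [M [H e d]] )]
  [P0 ( [M [K e d]] )]

2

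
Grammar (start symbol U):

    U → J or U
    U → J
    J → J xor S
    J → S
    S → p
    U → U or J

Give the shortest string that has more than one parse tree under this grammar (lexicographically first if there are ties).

p or p

length 1: no string has ≥2 trees
length 3: p or p has 2 parse trees

Two derivations of p or p:
  U ⇒ J or U ⇒ S or U ⇒ p or U ⇒ p or J ⇒ p or S ⇒ p or p
  U ⇒ U or J ⇒ J or J ⇒ S or J ⇒ p or J ⇒ p or S ⇒ p or p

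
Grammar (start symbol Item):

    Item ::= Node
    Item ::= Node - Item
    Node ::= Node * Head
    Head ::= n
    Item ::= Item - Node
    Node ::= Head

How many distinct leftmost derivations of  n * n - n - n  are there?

4

Parse trees for n * n - n - n:
  [Item [Node [Node [Head n]] * [Head n]] - [Item [Node [Head n]] - [Item [Node [Head n]]]]]
  [Item [Node [Node [Head n]] * [Head n]] - [Item [Item [Node [Head n]]] - [Node [Head n]]]]
  [Item [Item [Node [Node [Head n]] * [Head n]] - [Item [Node [Head n]]]] - [Node [Head n]]]
  [Item [Item [Item [Node [Node [Head n]] * [Head n]]] - [Node [Head n]]] - [Node [Head n]]]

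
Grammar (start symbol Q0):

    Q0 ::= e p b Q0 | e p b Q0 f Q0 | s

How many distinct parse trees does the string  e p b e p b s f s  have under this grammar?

Parse trees for e p b e p b s f s:
  [Q0 e p b [Q0 e p b [Q0 s] f [Q0 s]]]
  [Q0 e p b [Q0 e p b [Q0 s]] f [Q0 s]]

2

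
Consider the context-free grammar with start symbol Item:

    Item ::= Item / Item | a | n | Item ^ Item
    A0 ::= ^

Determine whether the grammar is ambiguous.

Ambiguous

Witness: a / a / a

Derivation 1: Item ⇒ Item / Item ⇒ Item / Item / Item ⇒ a / Item / Item ⇒ a / a / Item ⇒ a / a / a
Derivation 2: Item ⇒ Item / Item ⇒ a / Item ⇒ a / Item / Item ⇒ a / a / Item ⇒ a / a / a

Two distinct leftmost derivations for the same string.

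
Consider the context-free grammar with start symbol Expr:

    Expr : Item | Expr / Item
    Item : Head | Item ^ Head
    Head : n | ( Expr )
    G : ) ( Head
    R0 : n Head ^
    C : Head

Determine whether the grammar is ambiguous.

Unambiguous

(G, R0, C are unreachable from Expr, so their rules don't affect L(Expr).) This is a standard precedence ladder (Expr over Item over Head), with each level left-recursive on its own operator ('/' at Expr, '^' at Item). That structure is LR(1), hence unambiguous.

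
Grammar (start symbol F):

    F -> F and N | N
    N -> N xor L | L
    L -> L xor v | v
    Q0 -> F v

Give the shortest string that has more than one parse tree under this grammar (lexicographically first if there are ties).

length 1: no string has ≥2 trees
length 3: v xor v has 2 parse trees

Two derivations of v xor v:
  F ⇒ N ⇒ N xor L ⇒ L xor L ⇒ v xor L ⇒ v xor v
  F ⇒ N ⇒ L ⇒ L xor v ⇒ v xor v

v xor v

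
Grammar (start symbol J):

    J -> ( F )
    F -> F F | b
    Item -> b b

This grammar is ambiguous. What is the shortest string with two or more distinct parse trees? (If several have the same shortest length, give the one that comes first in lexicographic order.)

length 3: no string has ≥2 trees
length 4: no string has ≥2 trees
length 5: ( b b b ) has 2 parse trees

Two derivations of ( b b b ):
  J ⇒ ( F ) ⇒ ( F F ) ⇒ ( F F F ) ⇒ ( b F F ) ⇒ ( b b F ) ⇒ ( b b b )
  J ⇒ ( F ) ⇒ ( F F ) ⇒ ( b F ) ⇒ ( b F F ) ⇒ ( b b F ) ⇒ ( b b b )

( b b b )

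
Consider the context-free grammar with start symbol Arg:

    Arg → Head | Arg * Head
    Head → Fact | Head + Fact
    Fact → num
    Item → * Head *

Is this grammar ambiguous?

Unambiguous

Only Arg, Head, Fact are reachable from Arg; ignoring the rest: The grammar is stratified — Arg handles '*' (left-recursive), Head handles '+', Fact atoms. Each operator has a fixed associativity and precedence level, so every string has one parse.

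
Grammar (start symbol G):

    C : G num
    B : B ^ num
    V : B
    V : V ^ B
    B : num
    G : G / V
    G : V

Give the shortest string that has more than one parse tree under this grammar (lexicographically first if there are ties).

length 1: no string has ≥2 trees
length 3: num ^ num has 2 parse trees

Two derivations of num ^ num:
  G ⇒ V ⇒ B ⇒ B ^ num ⇒ num ^ num
  G ⇒ V ⇒ V ^ B ⇒ B ^ B ⇒ num ^ B ⇒ num ^ num

num ^ num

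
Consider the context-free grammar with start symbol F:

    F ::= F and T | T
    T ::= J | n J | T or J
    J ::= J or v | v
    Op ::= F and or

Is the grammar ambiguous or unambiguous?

Ambiguous

Witness: v or v

Derivation 1: F ⇒ T ⇒ J ⇒ J or v ⇒ v or v
Derivation 2: F ⇒ T ⇒ T or J ⇒ J or J ⇒ v or J ⇒ v or v

Two distinct leftmost derivations for the same string.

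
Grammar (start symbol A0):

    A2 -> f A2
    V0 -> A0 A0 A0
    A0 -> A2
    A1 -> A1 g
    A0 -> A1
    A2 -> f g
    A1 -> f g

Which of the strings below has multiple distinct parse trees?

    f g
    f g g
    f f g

f g: 2 trees
f g g: 1 tree
f f g: 1 tree

f g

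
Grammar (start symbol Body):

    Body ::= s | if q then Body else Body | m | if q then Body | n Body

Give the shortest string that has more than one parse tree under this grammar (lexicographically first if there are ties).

length 1: no string has ≥2 trees
length 2: no string has ≥2 trees
length 3: no string has ≥2 trees
length 4: no string has ≥2 trees
length 5: no string has ≥2 trees
length 6: no string has ≥2 trees
length 7: no string has ≥2 trees
length 8: no string has ≥2 trees
length 9: if q then if q then m else m has 2 parse trees

Two derivations of if q then if q then m else m:
  Body ⇒ if q then Body else Body ⇒ if q then if q then Body else Body ⇒ if q then if q then m else Body ⇒ if q then if q then m else m
  Body ⇒ if q then Body ⇒ if q then if q then Body else Body ⇒ if q then if q then m else Body ⇒ if q then if q then m else m

if q then if q then m else m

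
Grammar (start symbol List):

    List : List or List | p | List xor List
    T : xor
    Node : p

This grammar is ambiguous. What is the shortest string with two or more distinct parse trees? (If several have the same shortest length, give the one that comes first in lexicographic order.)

p or p or p

length 1: no string has ≥2 trees
length 3: no string has ≥2 trees
length 5: p or p or p has 2 parse trees

Two derivations of p or p or p:
  List ⇒ List or List ⇒ List or List or List ⇒ p or List or List ⇒ p or p or List ⇒ p or p or p
  List ⇒ List or List ⇒ p or List ⇒ p or List or List ⇒ p or p or List ⇒ p or p or p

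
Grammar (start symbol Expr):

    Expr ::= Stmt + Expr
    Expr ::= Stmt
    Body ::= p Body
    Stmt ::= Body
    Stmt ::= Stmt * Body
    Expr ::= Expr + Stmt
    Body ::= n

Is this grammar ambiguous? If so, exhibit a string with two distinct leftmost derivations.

Ambiguous

Witness: n + n

Derivation 1: Expr ⇒ Stmt + Expr ⇒ Body + Expr ⇒ n + Expr ⇒ n + Stmt ⇒ n + Body ⇒ n + n
Derivation 2: Expr ⇒ Expr + Stmt ⇒ Stmt + Stmt ⇒ Body + Stmt ⇒ n + Stmt ⇒ n + Body ⇒ n + n

Two distinct leftmost derivations for the same string.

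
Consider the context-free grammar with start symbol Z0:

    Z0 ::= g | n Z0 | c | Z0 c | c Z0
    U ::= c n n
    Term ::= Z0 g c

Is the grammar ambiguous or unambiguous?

Witness: c c

Derivation 1: Z0 ⇒ Z0 c ⇒ c c
Derivation 2: Z0 ⇒ c Z0 ⇒ c c

Two distinct leftmost derivations for the same string.

Ambiguous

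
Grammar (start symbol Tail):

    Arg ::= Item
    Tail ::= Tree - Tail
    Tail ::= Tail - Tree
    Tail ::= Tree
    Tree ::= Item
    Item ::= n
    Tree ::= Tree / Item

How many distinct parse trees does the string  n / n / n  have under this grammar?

1

Parse trees for n / n / n:
  [Tail [Tree [Tree [Tree [Item n]] / [Item n]] / [Item n]]]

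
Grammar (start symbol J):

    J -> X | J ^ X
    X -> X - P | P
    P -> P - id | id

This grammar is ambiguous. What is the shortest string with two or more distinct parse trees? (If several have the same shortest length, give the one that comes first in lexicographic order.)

id - id

length 1: no string has ≥2 trees
length 3: id - id has 2 parse trees

Two derivations of id - id:
  J ⇒ X ⇒ X - P ⇒ P - P ⇒ id - P ⇒ id - id
  J ⇒ X ⇒ P ⇒ P - id ⇒ id - id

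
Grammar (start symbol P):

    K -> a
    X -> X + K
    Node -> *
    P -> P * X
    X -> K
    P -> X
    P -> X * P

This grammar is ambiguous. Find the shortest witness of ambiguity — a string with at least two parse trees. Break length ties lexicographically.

length 1: no string has ≥2 trees
length 3: a * a has 2 parse trees

Two derivations of a * a:
  P ⇒ P * X ⇒ X * X ⇒ K * X ⇒ a * X ⇒ a * K ⇒ a * a
  P ⇒ X * P ⇒ K * P ⇒ a * P ⇒ a * X ⇒ a * K ⇒ a * a

a * a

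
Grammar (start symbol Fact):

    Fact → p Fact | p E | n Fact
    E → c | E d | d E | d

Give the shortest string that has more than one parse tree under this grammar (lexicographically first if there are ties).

p d d

length 2: no string has ≥2 trees
length 3: p d d has 2 parse trees

Two derivations of p d d:
  Fact ⇒ p E ⇒ p E d ⇒ p d d
  Fact ⇒ p E ⇒ p d E ⇒ p d d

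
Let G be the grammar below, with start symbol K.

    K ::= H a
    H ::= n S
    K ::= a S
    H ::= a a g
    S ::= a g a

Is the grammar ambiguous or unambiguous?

Witness: a a g a

Derivation 1: K ⇒ H a ⇒ a a g a
Derivation 2: K ⇒ a S ⇒ a a g a

Two distinct leftmost derivations for the same string.

Ambiguous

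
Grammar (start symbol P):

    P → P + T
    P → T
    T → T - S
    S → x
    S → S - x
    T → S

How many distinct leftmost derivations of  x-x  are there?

2

Parse trees for x-x:
  [P [T [T [S x]] - [S x]]]
  [P [T [S [S x] - x]]]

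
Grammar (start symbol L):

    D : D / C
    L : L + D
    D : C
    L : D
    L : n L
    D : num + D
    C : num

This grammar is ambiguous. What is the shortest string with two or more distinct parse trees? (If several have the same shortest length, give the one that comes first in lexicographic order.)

num + num

length 1: no string has ≥2 trees
length 2: no string has ≥2 trees
length 3: num + num has 2 parse trees

Two derivations of num + num:
  L ⇒ L + D ⇒ D + D ⇒ C + D ⇒ num + D ⇒ num + C ⇒ num + num
  L ⇒ D ⇒ num + D ⇒ num + C ⇒ num + num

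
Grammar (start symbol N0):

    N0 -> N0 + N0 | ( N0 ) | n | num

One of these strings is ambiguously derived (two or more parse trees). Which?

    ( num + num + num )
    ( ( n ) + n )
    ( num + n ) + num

( num + num + num ): 2 trees
( ( n ) + n ): 1 tree
( num + n ) + num: 1 tree

( num + num + num )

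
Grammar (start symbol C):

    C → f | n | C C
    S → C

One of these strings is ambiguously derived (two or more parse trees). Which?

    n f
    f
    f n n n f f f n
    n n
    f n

n f: 1 tree
f: 1 tree
f n n n f f f n: 429 trees
n n: 1 tree
f n: 1 tree

f n n n f f f n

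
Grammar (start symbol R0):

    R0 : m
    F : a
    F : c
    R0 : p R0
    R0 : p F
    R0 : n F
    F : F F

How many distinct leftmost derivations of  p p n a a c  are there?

Parse trees for p p n a a c:
  [R0 p [R0 p [R0 n [F [F a] [F [F a] [F c]]]]]]
  [R0 p [R0 p [R0 n [F [F [F a] [F a]] [F c]]]]]

2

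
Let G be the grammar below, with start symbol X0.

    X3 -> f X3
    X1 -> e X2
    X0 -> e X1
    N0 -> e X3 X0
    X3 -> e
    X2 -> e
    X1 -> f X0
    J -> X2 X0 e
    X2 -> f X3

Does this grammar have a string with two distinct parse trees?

Unambiguous

(N0, J are unreachable from X0, so their rules don't affect L(X0).) The reachable rules are right-linear with at most one rule per (nonterminal, next-terminal) pair. Each input token forces the next rule, so parsing is deterministic.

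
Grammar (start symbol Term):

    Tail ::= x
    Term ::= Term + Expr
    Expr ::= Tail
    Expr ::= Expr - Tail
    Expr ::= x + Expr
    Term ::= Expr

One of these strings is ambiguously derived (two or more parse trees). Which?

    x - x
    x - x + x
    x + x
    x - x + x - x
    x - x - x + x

x + x

x - x: 1 tree
x - x + x: 1 tree
x + x: 2 trees
x - x + x - x: 1 tree
x - x - x + x: 1 tree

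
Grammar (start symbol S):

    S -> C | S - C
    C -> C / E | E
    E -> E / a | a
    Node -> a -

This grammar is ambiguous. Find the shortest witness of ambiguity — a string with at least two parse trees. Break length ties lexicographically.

length 1: no string has ≥2 trees
length 3: a / a has 2 parse trees

Two derivations of a / a:
  S ⇒ C ⇒ C / E ⇒ E / E ⇒ a / E ⇒ a / a
  S ⇒ C ⇒ E ⇒ E / a ⇒ a / a

a / a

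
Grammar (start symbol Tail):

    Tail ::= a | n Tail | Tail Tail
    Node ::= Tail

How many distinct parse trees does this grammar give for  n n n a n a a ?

Parse trees for n n n a n a a (showing first 6 of 18):
  [Tail n [Tail n [Tail n [Tail [Tail a] [Tail n [Tail [Tail a] [Tail a]]]]]]]
  [Tail n [Tail n [Tail n [Tail [Tail a] [Tail [Tail n [Tail a]] [Tail a]]]]]]
  [Tail n [Tail n [Tail n [Tail [Tail [Tail a] [Tail n [Tail a]]] [Tail a]]]]]
  [Tail n [Tail n [Tail [Tail n [Tail a]] [Tail n [Tail [Tail a] [Tail a]]]]]]
  [Tail n [Tail n [Tail [Tail n [Tail a]] [Tail [Tail n [Tail a]] [Tail a]]]]]
  [Tail n [Tail n [Tail [Tail n [Tail [Tail a] [Tail n [Tail a]]]] [Tail a]]]]

18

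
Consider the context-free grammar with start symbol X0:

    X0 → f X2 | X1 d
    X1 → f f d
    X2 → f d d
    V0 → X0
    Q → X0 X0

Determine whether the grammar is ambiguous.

Ambiguous

Witness: f f d d

Derivation 1: X0 ⇒ f X2 ⇒ f f d d
Derivation 2: X0 ⇒ X1 d ⇒ f f d d

Two distinct leftmost derivations for the same string.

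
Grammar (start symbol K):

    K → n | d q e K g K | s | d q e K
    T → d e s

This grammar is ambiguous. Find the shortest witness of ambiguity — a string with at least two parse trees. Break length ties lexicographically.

d q e d q e n g n

length 1: no string has ≥2 trees
length 4: no string has ≥2 trees
length 6: no string has ≥2 trees
length 7: no string has ≥2 trees
length 9: d q e d q e n g n has 2 parse trees

Two derivations of d q e d q e n g n:
  K ⇒ d q e K g K ⇒ d q e d q e K g K ⇒ d q e d q e n g K ⇒ d q e d q e n g n
  K ⇒ d q e K ⇒ d q e d q e K g K ⇒ d q e d q e n g K ⇒ d q e d q e n g n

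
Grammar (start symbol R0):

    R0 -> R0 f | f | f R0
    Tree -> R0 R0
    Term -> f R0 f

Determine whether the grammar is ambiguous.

Ambiguous

Witness: f f

Derivation 1: R0 ⇒ R0 f ⇒ f f
Derivation 2: R0 ⇒ f R0 ⇒ f f

Two distinct leftmost derivations for the same string.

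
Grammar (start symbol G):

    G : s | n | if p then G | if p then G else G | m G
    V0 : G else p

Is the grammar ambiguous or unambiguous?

Ambiguous

Witness: if p then if p then n else n

Derivation 1: G ⇒ if p then G ⇒ if p then if p then G else G ⇒ if p then if p then n else G ⇒ if p then if p then n else n
Derivation 2: G ⇒ if p then G else G ⇒ if p then if p then G else G ⇒ if p then if p then n else G ⇒ if p then if p then n else n

Two distinct leftmost derivations for the same string.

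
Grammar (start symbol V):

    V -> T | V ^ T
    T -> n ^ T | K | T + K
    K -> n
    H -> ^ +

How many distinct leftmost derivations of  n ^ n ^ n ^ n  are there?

8

Parse trees for n ^ n ^ n ^ n:
  [V [T n ^ [T n ^ [T n ^ [T [K n]]]]]]
  [V [V [T [K n]]] ^ [T n ^ [T n ^ [T [K n]]]]]
  [V [V [T n ^ [T [K n]]]] ^ [T n ^ [T [K n]]]]
  [V [V [V [T [K n]]] ^ [T [K n]]] ^ [T n ^ [T [K n]]]]
  [V [V [T n ^ [T n ^ [T [K n]]]]] ^ [T [K n]]]
  [V [V [V [T [K n]]] ^ [T n ^ [T [K n]]]] ^ [T [K n]]]
  [V [V [V [T n ^ [T [K n]]]] ^ [T [K n]]] ^ [T [K n]]]
  [V [V [V [V [T [K n]]] ^ [T [K n]]] ^ [T [K n]]] ^ [T [K n]]]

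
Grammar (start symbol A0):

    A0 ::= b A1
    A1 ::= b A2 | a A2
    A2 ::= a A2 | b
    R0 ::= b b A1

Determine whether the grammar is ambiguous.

Unambiguous

Only A0, A1, A2 are reachable from A0; ignoring the rest: Restricted to the reachable nonterminals, every rule has the form A → t or A → t B, and no two rules for the same A share a first terminal. The grammar encodes a DFA — one run per string.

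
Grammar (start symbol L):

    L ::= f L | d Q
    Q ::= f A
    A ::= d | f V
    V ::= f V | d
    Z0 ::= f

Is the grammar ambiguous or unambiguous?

Only L, Q, A, V are reachable from L; ignoring the rest: Restricted to the reachable nonterminals, every rule has the form A → t or A → t B, and no two rules for the same A share a first terminal. The grammar encodes a DFA — one run per string.

Unambiguous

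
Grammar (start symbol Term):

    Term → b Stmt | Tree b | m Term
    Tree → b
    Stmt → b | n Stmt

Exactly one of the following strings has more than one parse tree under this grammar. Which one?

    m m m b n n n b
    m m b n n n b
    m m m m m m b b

m m m m m m b b

m m m b n n n b: 1 tree
m m b n n n b: 1 tree
m m m m m m b b: 2 trees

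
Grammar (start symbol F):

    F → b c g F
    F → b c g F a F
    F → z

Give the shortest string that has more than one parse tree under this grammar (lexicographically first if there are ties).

length 1: no string has ≥2 trees
length 4: no string has ≥2 trees
length 6: no string has ≥2 trees
length 7: no string has ≥2 trees
length 9: b c g b c g z a z has 2 parse trees

Two derivations of b c g b c g z a z:
  F ⇒ b c g F ⇒ b c g b c g F a F ⇒ b c g b c g z a F ⇒ b c g b c g z a z
  F ⇒ b c g F a F ⇒ b c g b c g F a F ⇒ b c g b c g z a F ⇒ b c g b c g z a z

b c g b c g z a z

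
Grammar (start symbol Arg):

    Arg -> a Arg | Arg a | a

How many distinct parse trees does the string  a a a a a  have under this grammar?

16

Parse trees for a a a a a (showing first 6 of 16):
  [Arg a [Arg a [Arg a [Arg a [Arg a]]]]]
  [Arg a [Arg a [Arg a [Arg [Arg a] a]]]]
  [Arg a [Arg a [Arg [Arg a [Arg a]] a]]]
  [Arg a [Arg a [Arg [Arg [Arg a] a] a]]]
  [Arg a [Arg [Arg a [Arg a [Arg a]]] a]]
  [Arg a [Arg [Arg a [Arg [Arg a] a]] a]]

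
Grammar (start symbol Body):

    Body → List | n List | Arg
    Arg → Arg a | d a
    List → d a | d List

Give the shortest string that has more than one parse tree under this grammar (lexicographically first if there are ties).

d a

length 2: d a has 2 parse trees

Two derivations of d a:
  Body ⇒ List ⇒ d a
  Body ⇒ Arg ⇒ d a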